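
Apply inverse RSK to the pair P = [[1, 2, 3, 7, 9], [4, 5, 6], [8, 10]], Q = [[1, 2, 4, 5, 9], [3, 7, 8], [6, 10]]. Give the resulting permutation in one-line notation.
4 8 5 6 10 1 2 7 9 3

Reverse the RSK construction: for i from n down to 1, find the cell of Q containing i, remove the entry at that cell from P, and reverse-bump it up through P; the value ejected from row 1 is w(i).

Step i=10: Q has 10 at row 3, column 2; remove 10 from row 3 of P and reverse-bump: 10 enters row 2 and ejects 6; 6 enters row 1 and ejects 3. So w(10) = 3. P is now [[1, 2, 6, 7, 9], [4, 5, 10], [8]].
Step i=9: Q has 9 at row 1, column 5; remove that cell from P, ejecting 9. So w(9) = 9. P is now [[1, 2, 6, 7], [4, 5, 10], [8]].
Step i=8: Q has 8 at row 2, column 3; remove 10 from row 2 of P and reverse-bump: 10 enters row 1 and ejects 7. So w(8) = 7. P is now [[1, 2, 6, 10], [4, 5], [8]].
Step i=7: Q has 7 at row 2, column 2; remove 5 from row 2 of P and reverse-bump: 5 enters row 1 and ejects 2. So w(7) = 2. P is now [[1, 5, 6, 10], [4], [8]].
Step i=6: Q has 6 at row 3, column 1; remove 8 from row 3 of P and reverse-bump: 8 enters row 2 and ejects 4; 4 enters row 1 and ejects 1. So w(6) = 1. P is now [[4, 5, 6, 10], [8]].
Step i=5: Q has 5 at row 1, column 4; remove that cell from P, ejecting 10. So w(5) = 10. P is now [[4, 5, 6], [8]].
Step i=4: Q has 4 at row 1, column 3; remove that cell from P, ejecting 6. So w(4) = 6. P is now [[4, 5], [8]].
Step i=3: Q has 3 at row 2, column 1; remove 8 from row 2 of P and reverse-bump: 8 enters row 1 and ejects 5. So w(3) = 5. P is now [[4, 8]].
Step i=2: Q has 2 at row 1, column 2; remove that cell from P, ejecting 8. So w(2) = 8. P is now [[4]].
Step i=1: Q has 1 at row 1, column 1; remove that cell from P, ejecting 4. So w(1) = 4. P is now [].

So w = 4 8 5 6 10 1 2 7 9 3.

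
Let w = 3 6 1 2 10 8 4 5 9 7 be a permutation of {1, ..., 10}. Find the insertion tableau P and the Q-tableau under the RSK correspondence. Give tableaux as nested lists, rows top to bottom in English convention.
P = [[1, 2, 4, 5, 7], [3, 6, 8, 9], [10]], Q = [[1, 2, 5, 8, 9], [3, 4, 6, 10], [7]]

Insert each entry of the permutation into P by Schensted row insertion, recording in Q the position of each new cell.

Insert 3: appended to row 1. P = [[3]], Q = [[1]].
Insert 6: appended to row 1. P = [[3, 6]], Q = [[1, 2]].
Insert 1: 1 bumps 3 from row 1; 3 starts row 2. P = [[1, 6], [3]], Q = [[1, 2], [3]].
Insert 2: 2 bumps 6 from row 1; 6 appends to row 2. P = [[1, 2], [3, 6]], Q = [[1, 2], [3, 4]].
Insert 10: appended to row 1. P = [[1, 2, 10], [3, 6]], Q = [[1, 2, 5], [3, 4]].
Insert 8: 8 bumps 10 from row 1; 10 appends to row 2. P = [[1, 2, 8], [3, 6, 10]], Q = [[1, 2, 5], [3, 4, 6]].
Insert 4: 4 bumps 8 from row 1; 8 bumps 10 from row 2; 10 starts row 3. P = [[1, 2, 4], [3, 6, 8], [10]], Q = [[1, 2, 5], [3, 4, 6], [7]].
Insert 5: appended to row 1. P = [[1, 2, 4, 5], [3, 6, 8], [10]], Q = [[1, 2, 5, 8], [3, 4, 6], [7]].
Insert 9: appended to row 1. P = [[1, 2, 4, 5, 9], [3, 6, 8], [10]], Q = [[1, 2, 5, 8, 9], [3, 4, 6], [7]].
Insert 7: 7 bumps 9 from row 1; 9 appends to row 2. P = [[1, 2, 4, 5, 7], [3, 6, 8, 9], [10]], Q = [[1, 2, 5, 8, 9], [3, 4, 6, 10], [7]].

So P = [[1, 2, 4, 5, 7], [3, 6, 8, 9], [10]], Q = [[1, 2, 5, 8, 9], [3, 4, 6, 10], [7]].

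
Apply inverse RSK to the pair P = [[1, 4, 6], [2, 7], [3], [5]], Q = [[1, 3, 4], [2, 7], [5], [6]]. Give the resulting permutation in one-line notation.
Reverse the RSK construction: for i from n down to 1, find the cell of Q containing i, remove the entry at that cell from P, and reverse-bump it up through P; the value ejected from row 1 is w(i).

Step i=7: Q has 7 at row 2, column 2; remove 7 from row 2 of P and reverse-bump: 7 enters row 1 and ejects 6. So w(7) = 6. P is now [[1, 4, 7], [2], [3], [5]].
Step i=6: Q has 6 at row 4, column 1; remove 5 from row 4 of P and reverse-bump: 5 enters row 3 and ejects 3; 3 enters row 2 and ejects 2; 2 enters row 1 and ejects 1. So w(6) = 1. P is now [[2, 4, 7], [3], [5]].
Step i=5: Q has 5 at row 3, column 1; remove 5 from row 3 of P and reverse-bump: 5 enters row 2 and ejects 3; 3 enters row 1 and ejects 2. So w(5) = 2. P is now [[3, 4, 7], [5]].
Step i=4: Q has 4 at row 1, column 3; remove that cell from P, ejecting 7. So w(4) = 7. P is now [[3, 4], [5]].
Step i=3: Q has 3 at row 1, column 2; remove that cell from P, ejecting 4. So w(3) = 4. P is now [[3], [5]].
Step i=2: Q has 2 at row 2, column 1; remove 5 from row 2 of P and reverse-bump: 5 enters row 1 and ejects 3. So w(2) = 3. P is now [[5]].
Step i=1: Q has 1 at row 1, column 1; remove that cell from P, ejecting 5. So w(1) = 5. P is now [].

So w = 5 3 4 7 2 1 6.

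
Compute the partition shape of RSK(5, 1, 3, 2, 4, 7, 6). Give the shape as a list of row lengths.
Row-insert each entry into an empty tableau.

After inserting 5: P = [[5]].
After inserting 1: P = [[1], [5]].
After inserting 3: P = [[1, 3], [5]].
After inserting 2: P = [[1, 2], [3], [5]].
After inserting 4: P = [[1, 2, 4], [3], [5]].
After inserting 7: P = [[1, 2, 4, 7], [3], [5]].
After inserting 6: P = [[1, 2, 4, 6], [3, 7], [5]].

The final insertion tableau P = [[1, 2, 4, 6], [3, 7], [5]] has shape [4, 2, 1].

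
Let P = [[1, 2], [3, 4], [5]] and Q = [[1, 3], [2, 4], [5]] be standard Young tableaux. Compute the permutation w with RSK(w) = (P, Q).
3 1 5 4 2

Reverse the RSK construction: for i from n down to 1, find the cell of Q containing i, remove the entry at that cell from P, and reverse-bump it up through P; the value ejected from row 1 is w(i).

Step i=5: Q has 5 at row 3, column 1; remove 5 from row 3 of P and reverse-bump: 5 enters row 2 and ejects 4; 4 enters row 1 and ejects 2. So w(5) = 2. P is now [[1, 4], [3, 5]].
Step i=4: Q has 4 at row 2, column 2; remove 5 from row 2 of P and reverse-bump: 5 enters row 1 and ejects 4. So w(4) = 4. P is now [[1, 5], [3]].
Step i=3: Q has 3 at row 1, column 2; remove that cell from P, ejecting 5. So w(3) = 5. P is now [[1], [3]].
Step i=2: Q has 2 at row 2, column 1; remove 3 from row 2 of P and reverse-bump: 3 enters row 1 and ejects 1. So w(2) = 1. P is now [[3]].
Step i=1: Q has 1 at row 1, column 1; remove that cell from P, ejecting 3. So w(1) = 3. P is now [].

So w = 3 1 5 4 2.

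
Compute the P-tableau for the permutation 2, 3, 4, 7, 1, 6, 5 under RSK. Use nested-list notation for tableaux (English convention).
P = [[1, 3, 4, 5], [2, 6], [7]]

Insert 2: appended to row 1. P = [[2]].
Insert 3: appended to row 1. P = [[2, 3]].
Insert 4: appended to row 1. P = [[2, 3, 4]].
Insert 7: appended to row 1. P = [[2, 3, 4, 7]].
Insert 1: 1 bumps 2 from row 1; 2 starts row 2. P = [[1, 3, 4, 7], [2]].
Insert 6: 6 bumps 7 from row 1; 7 appends to row 2. P = [[1, 3, 4, 6], [2, 7]].
Insert 5: 5 bumps 6 from row 1; 6 bumps 7 from row 2; 7 starts row 3. P = [[1, 3, 4, 5], [2, 6], [7]].

So P = [[1, 3, 4, 5], [2, 6], [7]].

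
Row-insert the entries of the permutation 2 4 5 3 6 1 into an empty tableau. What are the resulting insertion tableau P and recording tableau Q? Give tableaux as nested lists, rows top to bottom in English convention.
Insert each entry of the permutation into P by Schensted row insertion, recording in Q the position of each new cell.

Insert 2: appended to row 1. P = [[2]].
Insert 4: appended to row 1. P = [[2, 4]].
Insert 5: appended to row 1. P = [[2, 4, 5]].
Insert 3: 3 bumps 4 from row 1; 4 starts row 2. P = [[2, 3, 5], [4]].
Insert 6: appended to row 1. P = [[2, 3, 5, 6], [4]].
Insert 1: 1 bumps 2 from row 1; 2 bumps 4 from row 2; 4 starts row 3. P = [[1, 3, 5, 6], [2], [4]].

So P = [[1, 3, 5, 6], [2], [4]], Q = [[1, 2, 3, 5], [4], [6]].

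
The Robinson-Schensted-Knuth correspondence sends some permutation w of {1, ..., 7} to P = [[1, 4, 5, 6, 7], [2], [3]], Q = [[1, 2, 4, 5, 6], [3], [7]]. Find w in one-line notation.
3 4 2 5 6 7 1

Reverse the RSK construction: for i from n down to 1, find the cell of Q containing i, remove the entry at that cell from P, and reverse-bump it up through P; the value ejected from row 1 is w(i).

Step i=7: Q has 7 at row 3, column 1; remove 3 from row 3 of P and reverse-bump: 3 enters row 2 and ejects 2; 2 enters row 1 and ejects 1. So w(7) = 1. P is now [[2, 4, 5, 6, 7], [3]].
Step i=6: Q has 6 at row 1, column 5; remove that cell from P, ejecting 7. So w(6) = 7. P is now [[2, 4, 5, 6], [3]].
Step i=5: Q has 5 at row 1, column 4; remove that cell from P, ejecting 6. So w(5) = 6. P is now [[2, 4, 5], [3]].
Step i=4: Q has 4 at row 1, column 3; remove that cell from P, ejecting 5. So w(4) = 5. P is now [[2, 4], [3]].
Step i=3: Q has 3 at row 2, column 1; remove 3 from row 2 of P and reverse-bump: 3 enters row 1 and ejects 2. So w(3) = 2. P is now [[3, 4]].
Step i=2: Q has 2 at row 1, column 2; remove that cell from P, ejecting 4. So w(2) = 4. P is now [[3]].
Step i=1: Q has 1 at row 1, column 1; remove that cell from P, ejecting 3. So w(1) = 3. P is now [].

So w = 3 4 2 5 6 7 1.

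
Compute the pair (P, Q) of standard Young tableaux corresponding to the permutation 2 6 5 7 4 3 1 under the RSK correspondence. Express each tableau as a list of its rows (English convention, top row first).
Insert each entry of the permutation into P by Schensted row insertion, recording in Q the position of each new cell.

Insert 2: appended to row 1. P = [[2]], Q = [[1]].
Insert 6: appended to row 1. P = [[2, 6]], Q = [[1, 2]].
Insert 5: 5 bumps 6 from row 1; 6 starts row 2. P = [[2, 5], [6]], Q = [[1, 2], [3]].
Insert 7: appended to row 1. P = [[2, 5, 7], [6]], Q = [[1, 2, 4], [3]].
Insert 4: 4 bumps 5 from row 1; 5 bumps 6 from row 2; 6 starts row 3. P = [[2, 4, 7], [5], [6]], Q = [[1, 2, 4], [3], [5]].
Insert 3: 3 bumps 4 from row 1; 4 bumps 5 from row 2; 5 bumps 6 from row 3; 6 starts row 4. P = [[2, 3, 7], [4], [5], [6]], Q = [[1, 2, 4], [3], [5], [6]].
Insert 1: 1 bumps 2 from row 1; 2 bumps 4 from row 2; 4 bumps 5 from row 3; 5 bumps 6 from row 4; 6 starts row 5. P = [[1, 3, 7], [2], [4], [5], [6]], Q = [[1, 2, 4], [3], [5], [6], [7]].

So P = [[1, 3, 7], [2], [4], [5], [6]], Q = [[1, 2, 4], [3], [5], [6], [7]].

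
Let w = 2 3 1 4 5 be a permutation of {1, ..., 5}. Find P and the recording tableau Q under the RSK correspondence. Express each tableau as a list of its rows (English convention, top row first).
P = [[1, 3, 4, 5], [2]], Q = [[1, 2, 4, 5], [3]]

Insert each entry of the permutation into P by Schensted row insertion, recording in Q the position of each new cell.

Insert 2: appended to row 1. P = [[2]].
Insert 3: appended to row 1. P = [[2, 3]].
Insert 1: 1 bumps 2 from row 1; 2 starts row 2. P = [[1, 3], [2]].
Insert 4: appended to row 1. P = [[1, 3, 4], [2]].
Insert 5: appended to row 1. P = [[1, 3, 4, 5], [2]].

So P = [[1, 3, 4, 5], [2]], Q = [[1, 2, 4, 5], [3]].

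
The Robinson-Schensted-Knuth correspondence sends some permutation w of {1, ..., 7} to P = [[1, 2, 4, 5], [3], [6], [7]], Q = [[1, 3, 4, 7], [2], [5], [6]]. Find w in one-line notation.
Reverse the RSK construction: for i from n down to 1, find the cell of Q containing i, remove the entry at that cell from P, and reverse-bump it up through P; the value ejected from row 1 is w(i).

Step i=7: Q has 7 at row 1, column 4; remove that cell from P, ejecting 5. So w(7) = 5. P is now [[1, 2, 4], [3], [6], [7]].
Step i=6: Q has 6 at row 4, column 1; remove 7 from row 4 of P and reverse-bump: 7 enters row 3 and ejects 6; 6 enters row 2 and ejects 3; 3 enters row 1 and ejects 2. So w(6) = 2. P is now [[1, 3, 4], [6], [7]].
Step i=5: Q has 5 at row 3, column 1; remove 7 from row 3 of P and reverse-bump: 7 enters row 2 and ejects 6; 6 enters row 1 and ejects 4. So w(5) = 4. P is now [[1, 3, 6], [7]].
Step i=4: Q has 4 at row 1, column 3; remove that cell from P, ejecting 6. So w(4) = 6. P is now [[1, 3], [7]].
Step i=3: Q has 3 at row 1, column 2; remove that cell from P, ejecting 3. So w(3) = 3. P is now [[1], [7]].
Step i=2: Q has 2 at row 2, column 1; remove 7 from row 2 of P and reverse-bump: 7 enters row 1 and ejects 1. So w(2) = 1. P is now [[7]].
Step i=1: Q has 1 at row 1, column 1; remove that cell from P, ejecting 7. So w(1) = 7. P is now [].

So w = 7 1 3 6 4 2 5.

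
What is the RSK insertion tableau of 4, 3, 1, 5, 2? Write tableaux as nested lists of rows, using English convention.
P = [[1, 2], [3, 5], [4]]

Insert 4: appended to row 1. P = [[4]].
Insert 3: 3 bumps 4 from row 1; 4 starts row 2. P = [[3], [4]].
Insert 1: 1 bumps 3 from row 1; 3 bumps 4 from row 2; 4 starts row 3. P = [[1], [3], [4]].
Insert 5: appended to row 1. P = [[1, 5], [3], [4]].
Insert 2: 2 bumps 5 from row 1; 5 appends to row 2. P = [[1, 2], [3, 5], [4]].

So P = [[1, 2], [3, 5], [4]].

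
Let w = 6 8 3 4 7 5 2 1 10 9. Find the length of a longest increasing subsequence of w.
4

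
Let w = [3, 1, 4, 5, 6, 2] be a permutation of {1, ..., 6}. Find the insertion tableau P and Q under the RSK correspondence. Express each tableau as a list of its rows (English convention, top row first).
Insert each entry of the permutation into P by Schensted row insertion, recording in Q the position of each new cell.

Insert 3: appended to row 1. P = [[3]].
Insert 1: 1 bumps 3 from row 1; 3 starts row 2. P = [[1], [3]].
Insert 4: appended to row 1. P = [[1, 4], [3]].
Insert 5: appended to row 1. P = [[1, 4, 5], [3]].
Insert 6: appended to row 1. P = [[1, 4, 5, 6], [3]].
Insert 2: 2 bumps 4 from row 1; 4 appends to row 2. P = [[1, 2, 5, 6], [3, 4]].

So P = [[1, 2, 5, 6], [3, 4]], Q = [[1, 3, 4, 5], [2, 6]].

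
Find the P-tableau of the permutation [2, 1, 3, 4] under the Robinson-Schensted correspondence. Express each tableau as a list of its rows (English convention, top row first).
Insert 2: appended to row 1. P = [[2]].
Insert 1: 1 bumps 2 from row 1; 2 starts row 2. P = [[1], [2]].
Insert 3: appended to row 1. P = [[1, 3], [2]].
Insert 4: appended to row 1. P = [[1, 3, 4], [2]].

So P = [[1, 3, 4], [2]].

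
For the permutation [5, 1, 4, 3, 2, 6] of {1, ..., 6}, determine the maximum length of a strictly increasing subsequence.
3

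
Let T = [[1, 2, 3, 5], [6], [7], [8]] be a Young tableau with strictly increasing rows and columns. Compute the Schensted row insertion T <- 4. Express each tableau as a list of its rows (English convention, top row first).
[[1, 2, 3, 4], [5], [6], [7], [8]]

In row 1, 4 replaces 5 (the leftmost entry greater than 4); 5 is bumped to row 2. In row 2, 5 replaces 6 (the leftmost entry greater than 5); 6 is bumped to row 3. In row 3, 6 replaces 7 (the leftmost entry greater than 6); 7 is bumped to row 4. In row 4, 7 replaces 8 (the leftmost entry greater than 7); 8 is bumped to row 5. 8 starts a new row 5. The new tableau is [[1, 2, 3, 4], [5], [6], [7], [8]].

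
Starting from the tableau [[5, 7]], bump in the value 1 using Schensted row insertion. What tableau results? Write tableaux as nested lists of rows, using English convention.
In row 1, 1 replaces 5 (the leftmost entry greater than 1); 5 is bumped to row 2. 5 starts a new row 2. The new tableau is [[1, 7], [5]].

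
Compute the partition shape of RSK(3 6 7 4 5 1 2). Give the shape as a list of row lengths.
Row-insert each entry into an empty tableau.

After inserting 3: P = [[3]].
After inserting 6: P = [[3, 6]].
After inserting 7: P = [[3, 6, 7]].
After inserting 4: P = [[3, 4, 7], [6]].
After inserting 5: P = [[3, 4, 5], [6, 7]].
After inserting 1: P = [[1, 4, 5], [3, 7], [6]].
After inserting 2: P = [[1, 2, 5], [3, 4], [6, 7]].

The final insertion tableau P = [[1, 2, 5], [3, 4], [6, 7]] has shape [3, 2, 2].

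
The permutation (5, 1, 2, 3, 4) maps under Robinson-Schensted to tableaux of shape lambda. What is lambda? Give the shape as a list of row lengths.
Row-insert each entry into an empty tableau.

After inserting 5: P = [[5]].
After inserting 1: P = [[1], [5]].
After inserting 2: P = [[1, 2], [5]].
After inserting 3: P = [[1, 2, 3], [5]].
After inserting 4: P = [[1, 2, 3, 4], [5]].

The final insertion tableau P = [[1, 2, 3, 4], [5]] has shape [4, 1].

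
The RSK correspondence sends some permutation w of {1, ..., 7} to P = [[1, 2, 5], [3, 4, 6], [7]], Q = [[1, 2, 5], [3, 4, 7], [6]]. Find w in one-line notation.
Reverse RSK: for i = n, n-1, ..., 1, locate i in Q, remove the corresponding corner cell from P, and reverse-bump its entry up through P; the value ejected from row 1 is w(i).

So w = 3 7 1 4 6 2 5.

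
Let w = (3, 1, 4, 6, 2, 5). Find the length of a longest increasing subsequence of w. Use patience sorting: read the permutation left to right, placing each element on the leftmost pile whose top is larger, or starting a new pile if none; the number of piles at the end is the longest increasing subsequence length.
3: new pile. tops = [3]
1: onto pile 1 (replacing 3). tops = [1]
4: new pile. tops = [1, 4]
6: new pile. tops = [1, 4, 6]
2: onto pile 2 (replacing 4). tops = [1, 2, 6]
5: onto pile 3 (replacing 6). tops = [1, 2, 5]

3 piles, so the longest increasing subsequence has length 3.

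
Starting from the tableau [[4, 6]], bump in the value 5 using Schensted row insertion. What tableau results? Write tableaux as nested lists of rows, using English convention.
[[4, 5], [6]]

In row 1, 5 replaces 6 (the leftmost entry greater than 5); 6 is bumped to row 2. 6 starts a new row 2. The new tableau is [[4, 5], [6]].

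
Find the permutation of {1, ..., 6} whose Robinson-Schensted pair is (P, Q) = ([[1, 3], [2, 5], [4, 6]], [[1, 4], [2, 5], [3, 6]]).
4 2 1 6 5 3

Reverse the RSK construction: for i from n down to 1, find the cell of Q containing i, remove the entry at that cell from P, and reverse-bump it up through P; the value ejected from row 1 is w(i).

Step i=6: Q has 6 at row 3, column 2; remove 6 from row 3 of P and reverse-bump: 6 enters row 2 and ejects 5; 5 enters row 1 and ejects 3. So w(6) = 3. P is now [[1, 5], [2, 6], [4]].
Step i=5: Q has 5 at row 2, column 2; remove 6 from row 2 of P and reverse-bump: 6 enters row 1 and ejects 5. So w(5) = 5. P is now [[1, 6], [2], [4]].
Step i=4: Q has 4 at row 1, column 2; remove that cell from P, ejecting 6. So w(4) = 6. P is now [[1], [2], [4]].
Step i=3: Q has 3 at row 3, column 1; remove 4 from row 3 of P and reverse-bump: 4 enters row 2 and ejects 2; 2 enters row 1 and ejects 1. So w(3) = 1. P is now [[2], [4]].
Step i=2: Q has 2 at row 2, column 1; remove 4 from row 2 of P and reverse-bump: 4 enters row 1 and ejects 2. So w(2) = 2. P is now [[4]].
Step i=1: Q has 1 at row 1, column 1; remove that cell from P, ejecting 4. So w(1) = 4. P is now [].

So w = 4 2 1 6 5 3.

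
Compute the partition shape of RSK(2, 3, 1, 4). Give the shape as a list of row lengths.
[3, 1]

Row-insert each entry into an empty tableau.

After inserting 2: P = [[2]].
After inserting 3: P = [[2, 3]].
After inserting 1: P = [[1, 3], [2]].
After inserting 4: P = [[1, 3, 4], [2]].

The final insertion tableau P = [[1, 3, 4], [2]] has shape [3, 1].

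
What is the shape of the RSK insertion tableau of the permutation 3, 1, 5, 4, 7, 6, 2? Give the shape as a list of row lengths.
[3, 3, 1]

Row-insert each entry into an empty tableau.

After inserting 3: P = [[3]].
After inserting 1: P = [[1], [3]].
After inserting 5: P = [[1, 5], [3]].
After inserting 4: P = [[1, 4], [3, 5]].
After inserting 7: P = [[1, 4, 7], [3, 5]].
After inserting 6: P = [[1, 4, 6], [3, 5, 7]].
After inserting 2: P = [[1, 2, 6], [3, 4, 7], [5]].

The final insertion tableau P = [[1, 2, 6], [3, 4, 7], [5]] has shape [3, 3, 1].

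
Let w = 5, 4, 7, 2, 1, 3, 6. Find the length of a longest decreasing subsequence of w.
4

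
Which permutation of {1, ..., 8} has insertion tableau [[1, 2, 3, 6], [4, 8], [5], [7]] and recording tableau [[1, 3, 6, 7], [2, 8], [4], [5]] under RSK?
7 1 5 4 2 3 8 6

Reverse the RSK construction: for i from n down to 1, find the cell of Q containing i, remove the entry at that cell from P, and reverse-bump it up through P; the value ejected from row 1 is w(i).

Step i=8: Q has 8 at row 2, column 2; remove 8 from row 2 of P and reverse-bump: 8 enters row 1 and ejects 6. So w(8) = 6. P is now [[1, 2, 3, 8], [4], [5], [7]].
Step i=7: Q has 7 at row 1, column 4; remove that cell from P, ejecting 8. So w(7) = 8. P is now [[1, 2, 3], [4], [5], [7]].
Step i=6: Q has 6 at row 1, column 3; remove that cell from P, ejecting 3. So w(6) = 3. P is now [[1, 2], [4], [5], [7]].
Step i=5: Q has 5 at row 4, column 1; remove 7 from row 4 of P and reverse-bump: 7 enters row 3 and ejects 5; 5 enters row 2 and ejects 4; 4 enters row 1 and ejects 2. So w(5) = 2. P is now [[1, 4], [5], [7]].
Step i=4: Q has 4 at row 3, column 1; remove 7 from row 3 of P and reverse-bump: 7 enters row 2 and ejects 5; 5 enters row 1 and ejects 4. So w(4) = 4. P is now [[1, 5], [7]].
Step i=3: Q has 3 at row 1, column 2; remove that cell from P, ejecting 5. So w(3) = 5. P is now [[1], [7]].
Step i=2: Q has 2 at row 2, column 1; remove 7 from row 2 of P and reverse-bump: 7 enters row 1 and ejects 1. So w(2) = 1. P is now [[7]].
Step i=1: Q has 1 at row 1, column 1; remove that cell from P, ejecting 7. So w(1) = 7. P is now [].

So w = 7 1 5 4 2 3 8 6.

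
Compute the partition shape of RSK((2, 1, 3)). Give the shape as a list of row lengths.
Row-insert each entry into an empty tableau.

After inserting 2: P = [[2]].
After inserting 1: P = [[1], [2]].
After inserting 3: P = [[1, 3], [2]].

The final insertion tableau P = [[1, 3], [2]] has shape [2, 1].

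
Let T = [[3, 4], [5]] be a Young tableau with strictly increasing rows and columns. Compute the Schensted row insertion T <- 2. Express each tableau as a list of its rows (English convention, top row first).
[[2, 4], [3], [5]]

In row 1, 2 replaces 3 (the leftmost entry greater than 2); 3 is bumped to row 2. In row 2, 3 replaces 5 (the leftmost entry greater than 3); 5 is bumped to row 3. 5 starts a new row 3. The new tableau is [[2, 4], [3], [5]].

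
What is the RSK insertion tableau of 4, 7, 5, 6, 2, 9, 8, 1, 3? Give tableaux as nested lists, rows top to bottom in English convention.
Insert 4: appended to row 1. P = [[4]].
Insert 7: appended to row 1. P = [[4, 7]].
Insert 5: 5 bumps 7 from row 1; 7 starts row 2. P = [[4, 5], [7]].
Insert 6: appended to row 1. P = [[4, 5, 6], [7]].
Insert 2: 2 bumps 4 from row 1; 4 bumps 7 from row 2; 7 starts row 3. P = [[2, 5, 6], [4], [7]].
Insert 9: appended to row 1. P = [[2, 5, 6, 9], [4], [7]].
Insert 8: 8 bumps 9 from row 1; 9 appends to row 2. P = [[2, 5, 6, 8], [4, 9], [7]].
Insert 1: 1 bumps 2 from row 1; 2 bumps 4 from row 2; 4 bumps 7 from row 3; 7 starts row 4. P = [[1, 5, 6, 8], [2, 9], [4], [7]].
Insert 3: 3 bumps 5 from row 1; 5 bumps 9 from row 2; 9 appends to row 3. P = [[1, 3, 6, 8], [2, 5], [4, 9], [7]].

So P = [[1, 3, 6, 8], [2, 5], [4, 9], [7]].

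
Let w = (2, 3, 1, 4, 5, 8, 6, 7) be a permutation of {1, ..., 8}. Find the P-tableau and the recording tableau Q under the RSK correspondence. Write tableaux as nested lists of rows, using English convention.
P = [[1, 3, 4, 5, 6, 7], [2, 8]], Q = [[1, 2, 4, 5, 6, 8], [3, 7]]

Insert each entry of the permutation into P by Schensted row insertion, recording in Q the position of each new cell.

Insert 2: appended to row 1. P = [[2]].
Insert 3: appended to row 1. P = [[2, 3]].
Insert 1: 1 bumps 2 from row 1; 2 starts row 2. P = [[1, 3], [2]].
Insert 4: appended to row 1. P = [[1, 3, 4], [2]].
Insert 5: appended to row 1. P = [[1, 3, 4, 5], [2]].
Insert 8: appended to row 1. P = [[1, 3, 4, 5, 8], [2]].
Insert 6: 6 bumps 8 from row 1; 8 appends to row 2. P = [[1, 3, 4, 5, 6], [2, 8]].
Insert 7: appended to row 1. P = [[1, 3, 4, 5, 6, 7], [2, 8]].

So P = [[1, 3, 4, 5, 6, 7], [2, 8]], Q = [[1, 2, 4, 5, 6, 8], [3, 7]].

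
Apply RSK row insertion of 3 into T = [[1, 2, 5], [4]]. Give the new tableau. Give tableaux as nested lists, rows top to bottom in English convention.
[[1, 2, 3], [4, 5]]

In row 1, 3 replaces 5 (the leftmost entry greater than 3); 5 is bumped to row 2. 5 is appended to row 2. The new tableau is [[1, 2, 3], [4, 5]].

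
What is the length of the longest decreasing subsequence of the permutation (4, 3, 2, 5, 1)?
4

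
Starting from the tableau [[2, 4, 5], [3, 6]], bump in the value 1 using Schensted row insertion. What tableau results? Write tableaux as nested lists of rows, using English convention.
In row 1, 1 replaces 2 (the leftmost entry greater than 1); 2 is bumped to row 2. In row 2, 2 replaces 3 (the leftmost entry greater than 2); 3 is bumped to row 3. 3 starts a new row 3. The new tableau is [[1, 4, 5], [2, 6], [3]].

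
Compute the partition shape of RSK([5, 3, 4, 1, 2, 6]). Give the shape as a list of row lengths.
[3, 2, 1]

Row-insert each entry into an empty tableau.

After inserting 5: P = [[5]].
After inserting 3: P = [[3], [5]].
After inserting 4: P = [[3, 4], [5]].
After inserting 1: P = [[1, 4], [3], [5]].
After inserting 2: P = [[1, 2], [3, 4], [5]].
After inserting 6: P = [[1, 2, 6], [3, 4], [5]].

The final insertion tableau P = [[1, 2, 6], [3, 4], [5]] has shape [3, 2, 1].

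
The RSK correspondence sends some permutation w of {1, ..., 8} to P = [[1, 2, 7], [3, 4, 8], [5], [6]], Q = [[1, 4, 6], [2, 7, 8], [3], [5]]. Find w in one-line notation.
6 5 3 4 1 8 2 7

Reverse the RSK construction: for i from n down to 1, find the cell of Q containing i, remove the entry at that cell from P, and reverse-bump it up through P; the value ejected from row 1 is w(i).

Step i=8: Q has 8 at row 2, column 3; remove 8 from row 2 of P and reverse-bump: 8 enters row 1 and ejects 7. So w(8) = 7. P is now [[1, 2, 8], [3, 4], [5], [6]].
Step i=7: Q has 7 at row 2, column 2; remove 4 from row 2 of P and reverse-bump: 4 enters row 1 and ejects 2. So w(7) = 2. P is now [[1, 4, 8], [3], [5], [6]].
Step i=6: Q has 6 at row 1, column 3; remove that cell from P, ejecting 8. So w(6) = 8. P is now [[1, 4], [3], [5], [6]].
Step i=5: Q has 5 at row 4, column 1; remove 6 from row 4 of P and reverse-bump: 6 enters row 3 and ejects 5; 5 enters row 2 and ejects 3; 3 enters row 1 and ejects 1. So w(5) = 1. P is now [[3, 4], [5], [6]].
Step i=4: Q has 4 at row 1, column 2; remove that cell from P, ejecting 4. So w(4) = 4. P is now [[3], [5], [6]].
Step i=3: Q has 3 at row 3, column 1; remove 6 from row 3 of P and reverse-bump: 6 enters row 2 and ejects 5; 5 enters row 1 and ejects 3. So w(3) = 3. P is now [[5], [6]].
Step i=2: Q has 2 at row 2, column 1; remove 6 from row 2 of P and reverse-bump: 6 enters row 1 and ejects 5. So w(2) = 5. P is now [[6]].
Step i=1: Q has 1 at row 1, column 1; remove that cell from P, ejecting 6. So w(1) = 6. P is now [].

So w = 6 5 3 4 1 8 2 7.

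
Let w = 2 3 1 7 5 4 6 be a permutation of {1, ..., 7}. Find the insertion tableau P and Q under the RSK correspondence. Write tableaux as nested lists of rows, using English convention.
P = [[1, 3, 4, 6], [2, 5], [7]], Q = [[1, 2, 4, 7], [3, 5], [6]]

Insert each entry of the permutation into P by Schensted row insertion, recording in Q the position of each new cell.

Insert 2: appended to row 1. P = [[2]].
Insert 3: appended to row 1. P = [[2, 3]].
Insert 1: 1 bumps 2 from row 1; 2 starts row 2. P = [[1, 3], [2]].
Insert 7: appended to row 1. P = [[1, 3, 7], [2]].
Insert 5: 5 bumps 7 from row 1; 7 appends to row 2. P = [[1, 3, 5], [2, 7]].
Insert 4: 4 bumps 5 from row 1; 5 bumps 7 from row 2; 7 starts row 3. P = [[1, 3, 4], [2, 5], [7]].
Insert 6: appended to row 1. P = [[1, 3, 4, 6], [2, 5], [7]].

So P = [[1, 3, 4, 6], [2, 5], [7]], Q = [[1, 2, 4, 7], [3, 5], [6]].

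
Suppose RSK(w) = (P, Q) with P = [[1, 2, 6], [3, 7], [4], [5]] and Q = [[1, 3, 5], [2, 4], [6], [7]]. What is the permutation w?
5 1 7 4 6 3 2

Reverse the RSK construction: for i from n down to 1, find the cell of Q containing i, remove the entry at that cell from P, and reverse-bump it up through P; the value ejected from row 1 is w(i).

Step i=7: Q has 7 at row 4, column 1; remove 5 from row 4 of P and reverse-bump: 5 enters row 3 and ejects 4; 4 enters row 2 and ejects 3; 3 enters row 1 and ejects 2. So w(7) = 2. P is now [[1, 3, 6], [4, 7], [5]].
Step i=6: Q has 6 at row 3, column 1; remove 5 from row 3 of P and reverse-bump: 5 enters row 2 and ejects 4; 4 enters row 1 and ejects 3. So w(6) = 3. P is now [[1, 4, 6], [5, 7]].
Step i=5: Q has 5 at row 1, column 3; remove that cell from P, ejecting 6. So w(5) = 6. P is now [[1, 4], [5, 7]].
Step i=4: Q has 4 at row 2, column 2; remove 7 from row 2 of P and reverse-bump: 7 enters row 1 and ejects 4. So w(4) = 4. P is now [[1, 7], [5]].
Step i=3: Q has 3 at row 1, column 2; remove that cell from P, ejecting 7. So w(3) = 7. P is now [[1], [5]].
Step i=2: Q has 2 at row 2, column 1; remove 5 from row 2 of P and reverse-bump: 5 enters row 1 and ejects 1. So w(2) = 1. P is now [[5]].
Step i=1: Q has 1 at row 1, column 1; remove that cell from P, ejecting 5. So w(1) = 5. P is now [].

So w = 5 1 7 4 6 3 2.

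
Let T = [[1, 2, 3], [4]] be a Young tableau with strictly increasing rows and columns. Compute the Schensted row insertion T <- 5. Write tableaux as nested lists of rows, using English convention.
[[1, 2, 3, 5], [4]]

5 is larger than every entry of row 1, so it is appended to row 1. The new tableau is [[1, 2, 3, 5], [4]].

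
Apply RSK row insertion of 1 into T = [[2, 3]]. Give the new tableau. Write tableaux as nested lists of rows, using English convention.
In row 1, 1 replaces 2 (the leftmost entry greater than 1); 2 is bumped to row 2. 2 starts a new row 2. The new tableau is [[1, 3], [2]].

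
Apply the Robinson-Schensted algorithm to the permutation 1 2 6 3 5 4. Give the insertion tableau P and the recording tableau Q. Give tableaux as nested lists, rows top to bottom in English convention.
P = [[1, 2, 3, 4], [5], [6]], Q = [[1, 2, 3, 5], [4], [6]]

Insert each entry of the permutation into P by Schensted row insertion, recording in Q the position of each new cell.

Insert 1: appended to row 1. P = [[1]].
Insert 2: appended to row 1. P = [[1, 2]].
Insert 6: appended to row 1. P = [[1, 2, 6]].
Insert 3: 3 bumps 6 from row 1; 6 starts row 2. P = [[1, 2, 3], [6]].
Insert 5: appended to row 1. P = [[1, 2, 3, 5], [6]].
Insert 4: 4 bumps 5 from row 1; 5 bumps 6 from row 2; 6 starts row 3. P = [[1, 2, 3, 4], [5], [6]].

So P = [[1, 2, 3, 4], [5], [6]], Q = [[1, 2, 3, 5], [4], [6]].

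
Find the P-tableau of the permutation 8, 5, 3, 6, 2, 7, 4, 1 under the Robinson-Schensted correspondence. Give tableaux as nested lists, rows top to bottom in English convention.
After inserting 8: P = [[8]].
After inserting 5: P = [[5], [8]].
After inserting 3: P = [[3], [5], [8]].
After inserting 6: P = [[3, 6], [5], [8]].
After inserting 2: P = [[2, 6], [3], [5], [8]].
After inserting 7: P = [[2, 6, 7], [3], [5], [8]].
After inserting 4: P = [[2, 4, 7], [3, 6], [5], [8]].
After inserting 1: P = [[1, 4, 7], [2, 6], [3], [5], [8]].

So P = [[1, 4, 7], [2, 6], [3], [5], [8]].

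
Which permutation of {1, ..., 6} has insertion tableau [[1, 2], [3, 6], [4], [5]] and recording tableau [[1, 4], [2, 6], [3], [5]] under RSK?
5 4 3 6 1 2

Reverse RSK: for i = n, n-1, ..., 1, locate i in Q, remove the corresponding corner cell from P, and reverse-bump its entry up through P; the value ejected from row 1 is w(i).

So w = 5 4 3 6 1 2.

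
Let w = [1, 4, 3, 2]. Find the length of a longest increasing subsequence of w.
2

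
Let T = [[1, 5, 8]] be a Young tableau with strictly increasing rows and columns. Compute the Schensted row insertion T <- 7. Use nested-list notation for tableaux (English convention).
[[1, 5, 7], [8]]

In row 1, 7 replaces 8 (the leftmost entry greater than 7); 8 is bumped to row 2. 8 starts a new row 2. The new tableau is [[1, 5, 7], [8]].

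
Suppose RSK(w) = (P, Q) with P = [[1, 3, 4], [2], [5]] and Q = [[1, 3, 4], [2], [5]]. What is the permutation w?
Reverse the RSK construction: for i from n down to 1, find the cell of Q containing i, remove the entry at that cell from P, and reverse-bump it up through P; the value ejected from row 1 is w(i).

Step i=5: Q has 5 at row 3, column 1; remove 5 from row 3 of P and reverse-bump: 5 enters row 2 and ejects 2; 2 enters row 1 and ejects 1. So w(5) = 1. P is now [[2, 3, 4], [5]].
Step i=4: Q has 4 at row 1, column 3; remove that cell from P, ejecting 4. So w(4) = 4. P is now [[2, 3], [5]].
Step i=3: Q has 3 at row 1, column 2; remove that cell from P, ejecting 3. So w(3) = 3. P is now [[2], [5]].
Step i=2: Q has 2 at row 2, column 1; remove 5 from row 2 of P and reverse-bump: 5 enters row 1 and ejects 2. So w(2) = 2. P is now [[5]].
Step i=1: Q has 1 at row 1, column 1; remove that cell from P, ejecting 5. So w(1) = 5. P is now [].

So w = 5 2 3 4 1.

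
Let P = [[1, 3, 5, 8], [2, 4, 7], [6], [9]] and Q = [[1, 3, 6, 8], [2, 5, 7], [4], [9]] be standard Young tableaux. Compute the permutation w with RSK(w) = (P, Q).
9 2 6 1 4 7 5 8 3

Reverse the RSK construction: for i from n down to 1, find the cell of Q containing i, remove the entry at that cell from P, and reverse-bump it up through P; the value ejected from row 1 is w(i).

Step i=9: Q has 9 at row 4, column 1; remove 9 from row 4 of P and reverse-bump: 9 enters row 3 and ejects 6; 6 enters row 2 and ejects 4; 4 enters row 1 and ejects 3. So w(9) = 3. P is now [[1, 4, 5, 8], [2, 6, 7], [9]].
Step i=8: Q has 8 at row 1, column 4; remove that cell from P, ejecting 8. So w(8) = 8. P is now [[1, 4, 5], [2, 6, 7], [9]].
Step i=7: Q has 7 at row 2, column 3; remove 7 from row 2 of P and reverse-bump: 7 enters row 1 and ejects 5. So w(7) = 5. P is now [[1, 4, 7], [2, 6], [9]].
Step i=6: Q has 6 at row 1, column 3; remove that cell from P, ejecting 7. So w(6) = 7. P is now [[1, 4], [2, 6], [9]].
Step i=5: Q has 5 at row 2, column 2; remove 6 from row 2 of P and reverse-bump: 6 enters row 1 and ejects 4. So w(5) = 4. P is now [[1, 6], [2], [9]].
Step i=4: Q has 4 at row 3, column 1; remove 9 from row 3 of P and reverse-bump: 9 enters row 2 and ejects 2; 2 enters row 1 and ejects 1. So w(4) = 1. P is now [[2, 6], [9]].
Step i=3: Q has 3 at row 1, column 2; remove that cell from P, ejecting 6. So w(3) = 6. P is now [[2], [9]].
Step i=2: Q has 2 at row 2, column 1; remove 9 from row 2 of P and reverse-bump: 9 enters row 1 and ejects 2. So w(2) = 2. P is now [[9]].
Step i=1: Q has 1 at row 1, column 1; remove that cell from P, ejecting 9. So w(1) = 9. P is now [].

So w = 9 2 6 1 4 7 5 8 3.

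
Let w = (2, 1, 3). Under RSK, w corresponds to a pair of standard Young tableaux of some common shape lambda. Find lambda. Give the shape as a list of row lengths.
[2, 1]

Row-insert each entry into an empty tableau.

After inserting 2: P = [[2]].
After inserting 1: P = [[1], [2]].
After inserting 3: P = [[1, 3], [2]].

The final insertion tableau P = [[1, 3], [2]] has shape [2, 1].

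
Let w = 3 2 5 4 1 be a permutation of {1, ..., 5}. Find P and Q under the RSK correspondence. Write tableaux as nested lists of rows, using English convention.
P = [[1, 4], [2, 5], [3]], Q = [[1, 3], [2, 4], [5]]

Insert each entry of the permutation into P by Schensted row insertion, recording in Q the position of each new cell.

Insert 3: appended to row 1. P = [[3]].
Insert 2: 2 bumps 3 from row 1; 3 starts row 2. P = [[2], [3]].
Insert 5: appended to row 1. P = [[2, 5], [3]].
Insert 4: 4 bumps 5 from row 1; 5 appends to row 2. P = [[2, 4], [3, 5]].
Insert 1: 1 bumps 2 from row 1; 2 bumps 3 from row 2; 3 starts row 3. P = [[1, 4], [2, 5], [3]].

So P = [[1, 4], [2, 5], [3]], Q = [[1, 3], [2, 4], [5]].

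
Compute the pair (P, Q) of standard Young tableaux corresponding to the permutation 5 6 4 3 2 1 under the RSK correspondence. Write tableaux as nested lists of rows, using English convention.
Insert each entry of the permutation into P by Schensted row insertion, recording in Q the position of each new cell.

Insert 5: appended to row 1. P = [[5]].
Insert 6: appended to row 1. P = [[5, 6]].
Insert 4: 4 bumps 5 from row 1; 5 starts row 2. P = [[4, 6], [5]].
Insert 3: 3 bumps 4 from row 1; 4 bumps 5 from row 2; 5 starts row 3. P = [[3, 6], [4], [5]].
Insert 2: 2 bumps 3 from row 1; 3 bumps 4 from row 2; 4 bumps 5 from row 3; 5 starts row 4. P = [[2, 6], [3], [4], [5]].
Insert 1: 1 bumps 2 from row 1; 2 bumps 3 from row 2; 3 bumps 4 from row 3; 4 bumps 5 from row 4; 5 starts row 5. P = [[1, 6], [2], [3], [4], [5]].

So P = [[1, 6], [2], [3], [4], [5]], Q = [[1, 2], [3], [4], [5], [6]].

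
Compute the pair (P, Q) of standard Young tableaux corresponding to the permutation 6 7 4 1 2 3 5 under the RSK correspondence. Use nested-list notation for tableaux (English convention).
P = [[1, 2, 3, 5], [4, 7], [6]], Q = [[1, 2, 6, 7], [3, 5], [4]]

Insert each entry of the permutation into P by Schensted row insertion, recording in Q the position of each new cell.

Insert 6: appended to row 1. P = [[6]], Q = [[1]].
Insert 7: appended to row 1. P = [[6, 7]], Q = [[1, 2]].
Insert 4: 4 bumps 6 from row 1; 6 starts row 2. P = [[4, 7], [6]], Q = [[1, 2], [3]].
Insert 1: 1 bumps 4 from row 1; 4 bumps 6 from row 2; 6 starts row 3. P = [[1, 7], [4], [6]], Q = [[1, 2], [3], [4]].
Insert 2: 2 bumps 7 from row 1; 7 appends to row 2. P = [[1, 2], [4, 7], [6]], Q = [[1, 2], [3, 5], [4]].
Insert 3: appended to row 1. P = [[1, 2, 3], [4, 7], [6]], Q = [[1, 2, 6], [3, 5], [4]].
Insert 5: appended to row 1. P = [[1, 2, 3, 5], [4, 7], [6]], Q = [[1, 2, 6, 7], [3, 5], [4]].

So P = [[1, 2, 3, 5], [4, 7], [6]], Q = [[1, 2, 6, 7], [3, 5], [4]].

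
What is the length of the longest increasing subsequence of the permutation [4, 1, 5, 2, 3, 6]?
4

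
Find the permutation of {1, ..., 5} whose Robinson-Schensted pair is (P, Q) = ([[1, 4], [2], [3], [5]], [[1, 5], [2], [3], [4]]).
Reverse the RSK construction: for i from n down to 1, find the cell of Q containing i, remove the entry at that cell from P, and reverse-bump it up through P; the value ejected from row 1 is w(i).

Step i=5: Q has 5 at row 1, column 2; remove that cell from P, ejecting 4. So w(5) = 4. P is now [[1], [2], [3], [5]].
Step i=4: Q has 4 at row 4, column 1; remove 5 from row 4 of P and reverse-bump: 5 enters row 3 and ejects 3; 3 enters row 2 and ejects 2; 2 enters row 1 and ejects 1. So w(4) = 1. P is now [[2], [3], [5]].
Step i=3: Q has 3 at row 3, column 1; remove 5 from row 3 of P and reverse-bump: 5 enters row 2 and ejects 3; 3 enters row 1 and ejects 2. So w(3) = 2. P is now [[3], [5]].
Step i=2: Q has 2 at row 2, column 1; remove 5 from row 2 of P and reverse-bump: 5 enters row 1 and ejects 3. So w(2) = 3. P is now [[5]].
Step i=1: Q has 1 at row 1, column 1; remove that cell from P, ejecting 5. So w(1) = 5. P is now [].

So w = 5 3 2 1 4.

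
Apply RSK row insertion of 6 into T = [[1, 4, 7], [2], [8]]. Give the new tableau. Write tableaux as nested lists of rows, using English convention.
[[1, 4, 6], [2, 7], [8]]

In row 1, 6 replaces 7 (the leftmost entry greater than 6); 7 is bumped to row 2. 7 is appended to row 2. The new tableau is [[1, 4, 6], [2, 7], [8]].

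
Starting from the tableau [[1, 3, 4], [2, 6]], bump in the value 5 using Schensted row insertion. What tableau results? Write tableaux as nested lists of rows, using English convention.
[[1, 3, 4, 5], [2, 6]]

5 is larger than every entry of row 1, so it is appended to row 1. The new tableau is [[1, 3, 4, 5], [2, 6]].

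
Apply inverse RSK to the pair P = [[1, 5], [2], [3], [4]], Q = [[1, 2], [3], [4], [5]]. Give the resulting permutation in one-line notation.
4 5 3 2 1

Reverse the RSK construction: for i from n down to 1, find the cell of Q containing i, remove the entry at that cell from P, and reverse-bump it up through P; the value ejected from row 1 is w(i).

Step i=5: Q has 5 at row 4, column 1; remove 4 from row 4 of P and reverse-bump: 4 enters row 3 and ejects 3; 3 enters row 2 and ejects 2; 2 enters row 1 and ejects 1. So w(5) = 1. P is now [[2, 5], [3], [4]].
Step i=4: Q has 4 at row 3, column 1; remove 4 from row 3 of P and reverse-bump: 4 enters row 2 and ejects 3; 3 enters row 1 and ejects 2. So w(4) = 2. P is now [[3, 5], [4]].
Step i=3: Q has 3 at row 2, column 1; remove 4 from row 2 of P and reverse-bump: 4 enters row 1 and ejects 3. So w(3) = 3. P is now [[4, 5]].
Step i=2: Q has 2 at row 1, column 2; remove that cell from P, ejecting 5. So w(2) = 5. P is now [[4]].
Step i=1: Q has 1 at row 1, column 1; remove that cell from P, ejecting 4. So w(1) = 4. P is now [].

So w = 4 5 3 2 1.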